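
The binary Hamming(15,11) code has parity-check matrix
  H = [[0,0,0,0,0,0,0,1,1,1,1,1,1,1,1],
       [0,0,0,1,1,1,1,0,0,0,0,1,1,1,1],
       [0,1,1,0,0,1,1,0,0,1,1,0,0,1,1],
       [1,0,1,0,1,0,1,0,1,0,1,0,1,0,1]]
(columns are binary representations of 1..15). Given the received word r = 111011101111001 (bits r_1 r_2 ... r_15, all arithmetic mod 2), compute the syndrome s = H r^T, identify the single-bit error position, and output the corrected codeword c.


s = (1, 1, 1, 1)^T, error position = 15, corrected codeword c = 111011101111000

Compute s = H r^T mod 2 one row at a time:
  s_1 = 0 + 1 + 1 + 1 + 1 + 0 + 0 + 1 = 5 ≡ 1 (mod 2).
  s_2 = 0 + 1 + 1 + 1 + 1 + 0 + 0 + 1 = 5 ≡ 1 (mod 2).
  s_3 = 1 + 1 + 1 + 1 + 1 + 1 + 0 + 1 = 7 ≡ 1 (mod 2).
  s_4 = 1 + 1 + 1 + 1 + 1 + 1 + 0 + 1 = 7 ≡ 1 (mod 2).
s = (1, 1, 1, 1)^T — this equals column 15 of H (binary 1111), so error is at position 15.
Correct: flip bit 15 of r = 111011101111001 to get c = 111011101111000.


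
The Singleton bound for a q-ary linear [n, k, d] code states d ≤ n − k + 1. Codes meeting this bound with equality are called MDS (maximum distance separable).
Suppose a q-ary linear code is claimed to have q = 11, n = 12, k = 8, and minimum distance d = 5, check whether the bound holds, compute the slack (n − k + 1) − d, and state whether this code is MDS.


Singleton RHS = n − k + 1 = 5, slack = 0, bound satisfied, MDS.

Singleton bound: d ≤ n − k + 1.
Here n = 12, k = 8, so n − k + 1 = 5.
Given d = 5, check d ≤ 5: YES.
Slack = (n − k + 1) − d = 0.
The code is MDS (slack = 0).
Description: the claimed parameters are [12, 8, 5]_11; such a code would be MDS (meets Singleton bound).


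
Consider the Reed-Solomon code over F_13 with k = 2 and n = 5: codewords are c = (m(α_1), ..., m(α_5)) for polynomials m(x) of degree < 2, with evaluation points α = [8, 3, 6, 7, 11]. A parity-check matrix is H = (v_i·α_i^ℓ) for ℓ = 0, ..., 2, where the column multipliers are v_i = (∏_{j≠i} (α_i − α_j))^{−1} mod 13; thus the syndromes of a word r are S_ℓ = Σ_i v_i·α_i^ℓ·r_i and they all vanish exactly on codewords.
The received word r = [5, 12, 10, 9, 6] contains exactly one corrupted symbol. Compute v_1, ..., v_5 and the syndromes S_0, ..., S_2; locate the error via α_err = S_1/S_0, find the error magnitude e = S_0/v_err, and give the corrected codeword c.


S = (4, 11, 1), error at position 3, error magnitude e = 10, c = [5, 12, 0, 9, 6].

Step 1: column multipliers v_i = (∏_{j≠i}(α_i − α_j))^{−1} mod 13.
  i = 1 (α = 8): (8−3)(8−6)(8−7)(8−11) = 5·2·1·(−3) = −30 ≡ 9, so v_1 = 9^{−1} = 3 (mod 13).
  i = 2 (α = 3): (3−8)(3−6)(3−7)(3−11) = (−5)·(−3)·(−4)·(−8) = 480 ≡ 12, so v_2 = 12^{−1} = 12 (mod 13).
  i = 3 (α = 6): (6−8)(6−3)(6−7)(6−11) = (−2)·3·(−1)·(−5) = −30 ≡ 9, so v_3 = 9^{−1} = 3 (mod 13).
  i = 4 (α = 7): (7−8)(7−3)(7−6)(7−11) = (−1)·4·1·(−4) = 16 ≡ 3, so v_4 = 3^{−1} = 9 (mod 13).
  i = 5 (α = 11): (11−8)(11−3)(11−6)(11−7) = 3·8·5·4 = 480 ≡ 12, so v_5 = 12^{−1} = 12 (mod 13).
  v = [3, 12, 3, 9, 12].
Step 2: syndromes of r = [5, 12, 10, 9, 6] (all sums mod 13).
  S_0 = Σ v_i r_i = 3·5 + 12·12 + 3·10 + 9·9 + 12·6 = 342 ≡ 4.
  S_1 = Σ v_i α_i r_i = 3·8·5 + 12·3·12 + 3·6·10 + 9·7·9 + 12·11·6 = 2091 ≡ 11.
  α_i^2 mod 13 = [12, 9, 10, 10, 4].
  S_2 = Σ v_i α_i^2 r_i = 3·12·5 + 12·9·12 + 3·10·10 + 9·10·9 + 12·4·6 = 2874 ≡ 1.
  S = (4, 11, 1) ≠ 0, so r is not a codeword (an error is present).
Step 3: locate the error. For a single error e at position i, S_ℓ = v_i·e·α_i^ℓ, so α_err = S_1/S_0.
  S_0^{−1} = 4^{−1} = 10 (mod 13), so α_err = 11·10 = 110 ≡ 6 = α_3. Error position i = 3.
  Consistency check: S_2/S_1 = 1·6 = 6 ≡ 6 = α_err ✓ (single-error assumption holds).
Step 4: error magnitude e = S_0/v_3 = S_0·∏_{j≠3}(α_3 − α_j) = 4·9 = 36 ≡ 10 (mod 13).
Step 5: correct position 3: c_3 = r_3 − e = 10 − 10 ≡ 0 (mod 13). Hence c = [5, 12, 0, 9, 6].
  Check: interpolating c through the α_i gives m(x) = 11 + 9·x (degree < 2) with m(α_i) = c_i for every i, so c is indeed a codeword.


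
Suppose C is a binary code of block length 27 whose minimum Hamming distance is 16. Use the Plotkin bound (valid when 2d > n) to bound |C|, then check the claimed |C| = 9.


Plotkin bound M ≤ 6; given |C| = 9 > bound (violated).

Check applicability: 2d = 32, n = 27.
2d − n = 5 > 0, so Plotkin applies.
Compute d/(2d−n) = 16/5 ≈ 3.2000.
⌊d/(2d−n)⌋ = 3.
Plotkin bound: M ≤ 2·3 = 6.
Given |C| = 9, check: VIOLATED.
This |C| is above the Plotkin bound, so no binary code with n = 27, d = 16 and 9 codewords exists.


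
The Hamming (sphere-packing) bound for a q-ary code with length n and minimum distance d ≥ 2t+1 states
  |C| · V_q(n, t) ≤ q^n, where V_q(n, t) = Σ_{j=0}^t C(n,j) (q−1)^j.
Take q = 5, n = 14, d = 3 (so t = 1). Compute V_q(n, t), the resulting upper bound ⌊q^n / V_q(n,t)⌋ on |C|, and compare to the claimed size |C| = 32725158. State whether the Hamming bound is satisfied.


V_q(n, t) = 57, q^n = 6103515625, Hamming bound = 107079221, |C| = 32725158 ≤ bound (satisfied).

Step 1: Compute V_q(n, t) = Σ_{j=0}^1 C(n, j) (q−1)^j.
  j = 0: C(14,0)·(4)^0 = 1·1 = 1.
  j = 1: C(14,1)·(4)^1 = 14·4 = 56.
  V_q(n, t) = 1 + 56 = 57.
Step 2: q^n = 5^14 = 6103515625.
Step 3: Hamming bound ⌊q^n / V_q(n,t)⌋ = ⌊6103515625/57⌋ = 107079221.
Step 4: Compare |C| = 32725158 to 107079221: satisfied.
The claimed |C| lies below the Hamming bound.


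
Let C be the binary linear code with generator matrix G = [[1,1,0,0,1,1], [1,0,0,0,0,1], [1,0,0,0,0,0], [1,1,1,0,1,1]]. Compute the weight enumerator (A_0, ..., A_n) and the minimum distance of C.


Weight distribution: A_0 = 1, A_1 = 3, A_2 = 4, A_3 = 4, A_4 = 3, A_5 = 1. Minimum distance d = 1.

Enumerate all 2^4 = 16 messages m ∈ F_2^4.
For each, compute codeword c = mG in F_2^6, then tally its weight.
  m = 0000 → c = 000000, weight = 0.
  m = 1000 → c = 110011, weight = 4.
  m = 0100 → c = 100001, weight = 2.
  m = 1100 → c = 010010, weight = 2.
  m = 0010 → c = 100000, weight = 1.
  m = 1010 → c = 010011, weight = 3.
  m = 0110 → c = 000001, weight = 1.
  m = 1110 → c = 110010, weight = 3.
  m = 0001 → c = 111011, weight = 5.
  m = 1001 → c = 001000, weight = 1.
  m = 0101 → c = 011010, weight = 3.
  m = 1101 → c = 101001, weight = 3.
  m = 0011 → c = 011011, weight = 4.
  m = 1011 → c = 101000, weight = 2.
  m = 0111 → c = 111010, weight = 4.
  m = 1111 → c = 001001, weight = 2.
Tally weights:
  weight 0: 1 codewords.
  weight 1: 3 codewords.
  weight 2: 4 codewords.
  weight 3: 4 codewords.
  weight 4: 3 codewords.
  weight 5: 1 codewords.
Minimum distance d = smallest w > 0 with A_w > 0 = 1.
Sanity: Σ A_w = 16 = 2^4 = 16 ✓.


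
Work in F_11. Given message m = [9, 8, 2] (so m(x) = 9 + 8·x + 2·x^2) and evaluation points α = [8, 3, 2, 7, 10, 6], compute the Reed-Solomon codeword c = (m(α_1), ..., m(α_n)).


c = [3, 7, 0, 9, 3, 8]

Message polynomial: m(x) = 9 + 8·x + 2·x^2 (mod 11).
For each evaluation point α_i, compute m(α_i) mod 11:
  α_1 = 8: Horner steps 2 → 2 → 3, so m(8) = 3.
  α_2 = 3: Horner steps 2 → 3 → 7, so m(3) = 7.
  α_3 = 2: Horner steps 2 → 1 → 0, so m(2) = 0.
  α_4 = 7: Horner steps 2 → 0 → 9, so m(7) = 9.
  α_5 = 10: Horner steps 2 → 6 → 3, so m(10) = 3.
  α_6 = 6: Horner steps 2 → 9 → 8, so m(6) = 8.
Codeword c = [3, 7, 0, 9, 3, 8] ∈ F_11^6.


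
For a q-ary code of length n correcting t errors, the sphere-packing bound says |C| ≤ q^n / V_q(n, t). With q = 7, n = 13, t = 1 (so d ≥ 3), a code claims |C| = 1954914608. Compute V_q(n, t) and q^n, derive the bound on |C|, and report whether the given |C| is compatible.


V_q(n, t) = 79, q^n = 96889010407, Hamming bound = 1226443169, |C| = 1954914608 > bound (violated).

Step 1: Compute V_q(n, t) = Σ_{j=0}^1 C(n, j) (q−1)^j.
  j = 0: C(13,0)·(6)^0 = 1·1 = 1.
  j = 1: C(13,1)·(6)^1 = 13·6 = 78.
  V_q(n, t) = 1 + 78 = 79.
Step 2: q^n = 7^13 = 96889010407.
Step 3: Hamming bound ⌊q^n / V_q(n,t)⌋ = ⌊96889010407/79⌋ = 1226443169.
Step 4: Compare |C| = 1954914608 to 1226443169: violated.
The claimed |C| lies above the Hamming bound, so no 7-ary code of length 13 with d ≥ 3 can have 1954914608 codewords.


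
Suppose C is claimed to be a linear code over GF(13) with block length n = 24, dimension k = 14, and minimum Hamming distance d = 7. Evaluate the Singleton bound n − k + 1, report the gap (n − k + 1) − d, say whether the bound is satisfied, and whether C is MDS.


Singleton RHS = n − k + 1 = 11, slack = 4, bound satisfied, not MDS.

Singleton bound: d ≤ n − k + 1.
Here n = 24, k = 14, so n − k + 1 = 11.
Given d = 7, check d ≤ 11: YES.
Slack = (n − k + 1) − d = 4.
The code is NOT MDS (slack = 4 > 0).
Description: the claimed parameters are [24, 14, 7]_13; such a code would be non-MDS.


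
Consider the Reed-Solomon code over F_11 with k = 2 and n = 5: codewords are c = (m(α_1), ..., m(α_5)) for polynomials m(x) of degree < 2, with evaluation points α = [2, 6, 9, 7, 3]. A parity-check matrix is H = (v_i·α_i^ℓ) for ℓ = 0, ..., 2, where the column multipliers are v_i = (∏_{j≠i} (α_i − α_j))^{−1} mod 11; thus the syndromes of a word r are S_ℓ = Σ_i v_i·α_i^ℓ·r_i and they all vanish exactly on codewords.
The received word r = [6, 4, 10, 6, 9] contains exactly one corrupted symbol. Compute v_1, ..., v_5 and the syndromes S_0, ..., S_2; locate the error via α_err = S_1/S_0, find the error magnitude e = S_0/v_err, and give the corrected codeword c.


S = (4, 8, 5), error at position 1, error magnitude e = 10, c = [7, 4, 10, 6, 9].

Step 1: column multipliers v_i = (∏_{j≠i}(α_i − α_j))^{−1} mod 11.
  i = 1 (α = 2): (2−6)(2−9)(2−7)(2−3) = (−4)·(−7)·(−5)·(−1) = 140 ≡ 8, so v_1 = 8^{−1} = 7 (mod 11).
  i = 2 (α = 6): (6−2)(6−9)(6−7)(6−3) = 4·(−3)·(−1)·3 = 36 ≡ 3, so v_2 = 3^{−1} = 4 (mod 11).
  i = 3 (α = 9): (9−2)(9−6)(9−7)(9−3) = 7·3·2·6 = 252 ≡ 10, so v_3 = 10^{−1} = 10 (mod 11).
  i = 4 (α = 7): (7−2)(7−6)(7−9)(7−3) = 5·1·(−2)·4 = −40 ≡ 4, so v_4 = 4^{−1} = 3 (mod 11).
  i = 5 (α = 3): (3−2)(3−6)(3−9)(3−7) = 1·(−3)·(−6)·(−4) = −72 ≡ 5, so v_5 = 5^{−1} = 9 (mod 11).
  v = [7, 4, 10, 3, 9].
Step 2: syndromes of r = [6, 4, 10, 6, 9] (all sums mod 11).
  S_0 = Σ v_i r_i = 7·6 + 4·4 + 10·10 + 3·6 + 9·9 = 257 ≡ 4.
  S_1 = Σ v_i α_i r_i = 7·2·6 + 4·6·4 + 10·9·10 + 3·7·6 + 9·3·9 = 1449 ≡ 8.
  α_i^2 mod 11 = [4, 3, 4, 5, 9].
  S_2 = Σ v_i α_i^2 r_i = 7·4·6 + 4·3·4 + 10·4·10 + 3·5·6 + 9·9·9 = 1435 ≡ 5.
  S = (4, 8, 5) ≠ 0, so r is not a codeword (an error is present).
Step 3: locate the error. For a single error e at position i, S_ℓ = v_i·e·α_i^ℓ, so α_err = S_1/S_0.
  S_0^{−1} = 4^{−1} = 3 (mod 11), so α_err = 8·3 = 24 ≡ 2 = α_1. Error position i = 1.
  Consistency check: S_2/S_1 = 5·7 = 35 ≡ 2 = α_err ✓ (single-error assumption holds).
Step 4: error magnitude e = S_0/v_1 = S_0·∏_{j≠1}(α_1 − α_j) = 4·8 = 32 ≡ 10 (mod 11).
Step 5: correct position 1: c_1 = r_1 − e = 6 − 10 ≡ 7 (mod 11). Hence c = [7, 4, 10, 6, 9].
  Check: interpolating c through the α_i gives m(x) = 3 + 2·x (degree < 2) with m(α_i) = c_i for every i, so c is indeed a codeword.


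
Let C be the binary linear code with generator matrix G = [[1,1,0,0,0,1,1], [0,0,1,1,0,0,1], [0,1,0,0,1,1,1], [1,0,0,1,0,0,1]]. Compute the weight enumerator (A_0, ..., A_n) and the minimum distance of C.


Weight distribution: A_0 = 1, A_2 = 3, A_3 = 4, A_4 = 3, A_5 = 4, A_6 = 1. Minimum distance d = 2.

Enumerate all 2^4 = 16 messages m ∈ F_2^4.
For each, compute codeword c = mG in F_2^7, then tally its weight.
  m = 0000 → c = 0000000, weight = 0.
  m = 1000 → c = 1100011, weight = 4.
  m = 0100 → c = 0011001, weight = 3.
  m = 1100 → c = 1111010, weight = 5.
  m = 0010 → c = 0100111, weight = 4.
  m = 1010 → c = 1000100, weight = 2.
  m = 0110 → c = 0111110, weight = 5.
  m = 1110 → c = 1011101, weight = 5.
  m = 0001 → c = 1001001, weight = 3.
  m = 1001 → c = 0101010, weight = 3.
  m = 0101 → c = 1010000, weight = 2.
  m = 1101 → c = 0110011, weight = 4.
  m = 0011 → c = 1101110, weight = 5.
  m = 1011 → c = 0001101, weight = 3.
  m = 0111 → c = 1110111, weight = 6.
  m = 1111 → c = 0010100, weight = 2.
Tally weights:
  weight 0: 1 codewords.
  weight 2: 3 codewords.
  weight 3: 4 codewords.
  weight 4: 3 codewords.
  weight 5: 4 codewords.
  weight 6: 1 codewords.
Minimum distance d = smallest w > 0 with A_w > 0 = 2.
Sanity: Σ A_w = 16 = 2^4 = 16 ✓.


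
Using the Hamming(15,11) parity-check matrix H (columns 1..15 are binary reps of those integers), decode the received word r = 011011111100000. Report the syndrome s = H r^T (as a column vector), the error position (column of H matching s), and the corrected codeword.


s = (1, 1, 1, 0)^T, error position = 14, corrected codeword c = 011011111100010

Compute s = H r^T mod 2 one row at a time:
  s_1 = 1 + 1 + 1 + 0 + 0 + 0 + 0 + 0 = 3 ≡ 1 (mod 2).
  s_2 = 0 + 1 + 1 + 1 + 0 + 0 + 0 + 0 = 3 ≡ 1 (mod 2).
  s_3 = 1 + 1 + 1 + 1 + 1 + 0 + 0 + 0 = 5 ≡ 1 (mod 2).
  s_4 = 0 + 1 + 1 + 1 + 1 + 0 + 0 + 0 = 4 ≡ 0 (mod 2).
s = (1, 1, 1, 0)^T — this equals column 14 of H (binary 1110), so error is at position 14.
Correct: flip bit 14 of r = 011011111100000 to get c = 011011111100010.


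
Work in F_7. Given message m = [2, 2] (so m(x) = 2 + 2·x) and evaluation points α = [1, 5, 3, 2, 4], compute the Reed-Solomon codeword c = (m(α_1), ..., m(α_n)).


c = [4, 5, 1, 6, 3]

Message polynomial: m(x) = 2 + 2·x (mod 7).
For each evaluation point α_i, compute m(α_i) mod 7:
  α_1 = 1: Horner steps 2 → 4, so m(1) = 4.
  α_2 = 5: Horner steps 2 → 5, so m(5) = 5.
  α_3 = 3: Horner steps 2 → 1, so m(3) = 1.
  α_4 = 2: Horner steps 2 → 6, so m(2) = 6.
  α_5 = 4: Horner steps 2 → 3, so m(4) = 3.
Codeword c = [4, 5, 1, 6, 3] ∈ F_7^5.


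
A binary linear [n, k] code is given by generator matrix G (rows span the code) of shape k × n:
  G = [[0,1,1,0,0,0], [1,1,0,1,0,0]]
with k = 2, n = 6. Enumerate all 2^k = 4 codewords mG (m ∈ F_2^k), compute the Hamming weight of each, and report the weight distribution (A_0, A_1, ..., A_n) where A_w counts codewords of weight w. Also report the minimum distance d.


Weight distribution: A_0 = 1, A_2 = 1, A_3 = 2. Minimum distance d = 2.

Enumerate all 2^2 = 4 messages m ∈ F_2^2.
For each, compute codeword c = mG in F_2^6, then tally its weight.
  m = 00 → c = 000000, weight = 0.
  m = 10 → c = 011000, weight = 2.
  m = 01 → c = 110100, weight = 3.
  m = 11 → c = 101100, weight = 3.
Tally weights:
  weight 0: 1 codewords.
  weight 2: 1 codewords.
  weight 3: 2 codewords.
Minimum distance d = smallest w > 0 with A_w > 0 = 2.
Sanity: Σ A_w = 4 = 2^2 = 4 ✓.


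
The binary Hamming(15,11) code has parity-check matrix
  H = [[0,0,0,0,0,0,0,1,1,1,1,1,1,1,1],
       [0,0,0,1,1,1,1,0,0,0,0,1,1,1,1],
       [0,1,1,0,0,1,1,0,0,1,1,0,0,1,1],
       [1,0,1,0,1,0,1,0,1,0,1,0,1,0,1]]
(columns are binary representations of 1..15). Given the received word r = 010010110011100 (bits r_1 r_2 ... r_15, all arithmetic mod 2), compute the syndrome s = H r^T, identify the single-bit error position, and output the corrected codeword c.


s = (0, 0, 1, 0)^T, error position = 2, corrected codeword c = 000010110011100

Compute s = H r^T mod 2 one row at a time:
  s_1 = 1 + 0 + 0 + 1 + 1 + 1 + 0 + 0 = 4 ≡ 0 (mod 2).
  s_2 = 0 + 1 + 0 + 1 + 1 + 1 + 0 + 0 = 4 ≡ 0 (mod 2).
  s_3 = 1 + 0 + 0 + 1 + 0 + 1 + 0 + 0 = 3 ≡ 1 (mod 2).
  s_4 = 0 + 0 + 1 + 1 + 0 + 1 + 1 + 0 = 4 ≡ 0 (mod 2).
s = (0, 0, 1, 0)^T — this equals column 2 of H (binary 0010), so error is at position 2.
Correct: flip bit 2 of r = 010010110011100 to get c = 000010110011100.


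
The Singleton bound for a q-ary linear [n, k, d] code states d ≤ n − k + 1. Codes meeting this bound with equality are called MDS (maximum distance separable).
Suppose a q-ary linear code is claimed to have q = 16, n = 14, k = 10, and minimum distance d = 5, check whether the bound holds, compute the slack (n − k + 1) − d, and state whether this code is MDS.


Singleton RHS = n − k + 1 = 5, slack = 0, bound satisfied, MDS.

Singleton bound: d ≤ n − k + 1.
Here n = 14, k = 10, so n − k + 1 = 5.
Given d = 5, check d ≤ 5: YES.
Slack = (n − k + 1) − d = 0.
The code is MDS (slack = 0).
Description: the claimed parameters are [14, 10, 5]_16; such a code would be MDS (meets Singleton bound).


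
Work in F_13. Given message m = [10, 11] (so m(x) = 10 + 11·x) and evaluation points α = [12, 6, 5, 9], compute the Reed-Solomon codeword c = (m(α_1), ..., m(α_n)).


c = [12, 11, 0, 5]

Message polynomial: m(x) = 10 + 11·x (mod 13).
For each evaluation point α_i, compute m(α_i) mod 13:
  α_1 = 12: Horner steps 11 → 12, so m(12) = 12.
  α_2 = 6: Horner steps 11 → 11, so m(6) = 11.
  α_3 = 5: Horner steps 11 → 0, so m(5) = 0.
  α_4 = 9: Horner steps 11 → 5, so m(9) = 5.
Codeword c = [12, 11, 0, 5] ∈ F_13^4.


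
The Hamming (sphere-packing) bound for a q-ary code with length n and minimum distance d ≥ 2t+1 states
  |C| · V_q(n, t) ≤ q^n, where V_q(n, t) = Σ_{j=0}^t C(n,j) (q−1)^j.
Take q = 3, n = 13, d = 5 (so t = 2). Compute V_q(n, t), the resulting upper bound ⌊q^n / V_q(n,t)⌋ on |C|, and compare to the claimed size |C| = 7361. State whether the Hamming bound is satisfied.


V_q(n, t) = 339, q^n = 1594323, Hamming bound = 4703, |C| = 7361 > bound (violated).

Step 1: Compute V_q(n, t) = Σ_{j=0}^2 C(n, j) (q−1)^j.
  j = 0: C(13,0)·(2)^0 = 1·1 = 1.
  j = 1: C(13,1)·(2)^1 = 13·2 = 26.
  j = 2: C(13,2)·(2)^2 = 78·4 = 312.
  V_q(n, t) = 1 + 26 + 312 = 339.
Step 2: q^n = 3^13 = 1594323.
Step 3: Hamming bound ⌊q^n / V_q(n,t)⌋ = ⌊1594323/339⌋ = 4703.
Step 4: Compare |C| = 7361 to 4703: violated.
The claimed |C| lies above the Hamming bound, so no 3-ary code of length 13 with d ≥ 5 can have 7361 codewords.


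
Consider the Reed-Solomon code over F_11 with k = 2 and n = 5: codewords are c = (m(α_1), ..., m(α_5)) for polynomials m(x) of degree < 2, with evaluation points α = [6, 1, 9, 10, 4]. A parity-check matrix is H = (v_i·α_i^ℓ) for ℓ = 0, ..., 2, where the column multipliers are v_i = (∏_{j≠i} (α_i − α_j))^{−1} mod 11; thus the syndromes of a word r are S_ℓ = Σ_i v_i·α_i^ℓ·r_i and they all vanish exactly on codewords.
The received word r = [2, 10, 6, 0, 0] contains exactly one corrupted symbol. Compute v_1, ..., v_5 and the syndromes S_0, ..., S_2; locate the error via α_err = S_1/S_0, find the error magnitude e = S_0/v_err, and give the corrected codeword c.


S = (9, 3, 1), error at position 5, error magnitude e = 8, c = [2, 10, 6, 0, 3].

Step 1: column multipliers v_i = (∏_{j≠i}(α_i − α_j))^{−1} mod 11.
  i = 1 (α = 6): (6−1)(6−9)(6−10)(6−4) = 5·(−3)·(−4)·2 = 120 ≡ 10, so v_1 = 10^{−1} = 10 (mod 11).
  i = 2 (α = 1): (1−6)(1−9)(1−10)(1−4) = (−5)·(−8)·(−9)·(−3) = 1080 ≡ 2, so v_2 = 2^{−1} = 6 (mod 11).
  i = 3 (α = 9): (9−6)(9−1)(9−10)(9−4) = 3·8·(−1)·5 = −120 ≡ 1, so v_3 = 1^{−1} = 1 (mod 11).
  i = 4 (α = 10): (10−6)(10−1)(10−9)(10−4) = 4·9·1·6 = 216 ≡ 7, so v_4 = 7^{−1} = 8 (mod 11).
  i = 5 (α = 4): (4−6)(4−1)(4−9)(4−10) = (−2)·3·(−5)·(−6) = −180 ≡ 7, so v_5 = 7^{−1} = 8 (mod 11).
  v = [10, 6, 1, 8, 8].
Step 2: syndromes of r = [2, 10, 6, 0, 0] (all sums mod 11).
  S_0 = Σ v_i r_i = 10·2 + 6·10 + 1·6 + 8·0 + 8·0 = 86 ≡ 9.
  S_1 = Σ v_i α_i r_i = 10·6·2 + 6·1·10 + 1·9·6 + 8·10·0 + 8·4·0 = 234 ≡ 3.
  α_i^2 mod 11 = [3, 1, 4, 1, 5].
  S_2 = Σ v_i α_i^2 r_i = 10·3·2 + 6·1·10 + 1·4·6 + 8·1·0 + 8·5·0 = 144 ≡ 1.
  S = (9, 3, 1) ≠ 0, so r is not a codeword (an error is present).
Step 3: locate the error. For a single error e at position i, S_ℓ = v_i·e·α_i^ℓ, so α_err = S_1/S_0.
  S_0^{−1} = 9^{−1} = 5 (mod 11), so α_err = 3·5 = 15 ≡ 4 = α_5. Error position i = 5.
  Consistency check: S_2/S_1 = 1·4 = 4 ≡ 4 = α_err ✓ (single-error assumption holds).
Step 4: error magnitude e = S_0/v_5 = S_0·∏_{j≠5}(α_5 − α_j) = 9·7 = 63 ≡ 8 (mod 11).
Step 5: correct position 5: c_5 = r_5 − e = 0 − 8 ≡ 3 (mod 11). Hence c = [2, 10, 6, 0, 3].
  Check: interpolating c through the α_i gives m(x) = 5 + 5·x (degree < 2) with m(α_i) = c_i for every i, so c is indeed a codeword.


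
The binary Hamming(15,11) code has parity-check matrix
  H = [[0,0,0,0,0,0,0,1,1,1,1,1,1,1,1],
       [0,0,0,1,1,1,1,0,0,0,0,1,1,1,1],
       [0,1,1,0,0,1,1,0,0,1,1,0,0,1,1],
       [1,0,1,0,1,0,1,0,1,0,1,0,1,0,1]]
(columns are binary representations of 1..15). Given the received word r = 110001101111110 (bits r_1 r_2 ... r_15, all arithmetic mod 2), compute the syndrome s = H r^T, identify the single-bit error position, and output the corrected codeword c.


s = (0, 1, 0, 1)^T, error position = 5, corrected codeword c = 110011101111110

Compute s = H r^T mod 2 one row at a time:
  s_1 = 0 + 1 + 1 + 1 + 1 + 1 + 1 + 0 = 6 ≡ 0 (mod 2).
  s_2 = 0 + 0 + 1 + 1 + 1 + 1 + 1 + 0 = 5 ≡ 1 (mod 2).
  s_3 = 1 + 0 + 1 + 1 + 1 + 1 + 1 + 0 = 6 ≡ 0 (mod 2).
  s_4 = 1 + 0 + 0 + 1 + 1 + 1 + 1 + 0 = 5 ≡ 1 (mod 2).
s = (0, 1, 0, 1)^T — this equals column 5 of H (binary 0101), so error is at position 5.
Correct: flip bit 5 of r = 110001101111110 to get c = 110011101111110.


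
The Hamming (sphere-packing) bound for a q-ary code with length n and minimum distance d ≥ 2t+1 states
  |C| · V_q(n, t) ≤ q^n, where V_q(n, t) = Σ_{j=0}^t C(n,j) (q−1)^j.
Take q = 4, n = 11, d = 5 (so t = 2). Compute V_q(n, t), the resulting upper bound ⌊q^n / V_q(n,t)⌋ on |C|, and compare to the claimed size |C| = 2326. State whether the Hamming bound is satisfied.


V_q(n, t) = 529, q^n = 4194304, Hamming bound = 7928, |C| = 2326 ≤ bound (satisfied).

Step 1: Compute V_q(n, t) = Σ_{j=0}^2 C(n, j) (q−1)^j.
  j = 0: C(11,0)·(3)^0 = 1·1 = 1.
  j = 1: C(11,1)·(3)^1 = 11·3 = 33.
  j = 2: C(11,2)·(3)^2 = 55·9 = 495.
  V_q(n, t) = 1 + 33 + 495 = 529.
Step 2: q^n = 4^11 = 4194304.
Step 3: Hamming bound ⌊q^n / V_q(n,t)⌋ = ⌊4194304/529⌋ = 7928.
Step 4: Compare |C| = 2326 to 7928: satisfied.
The claimed |C| lies below the Hamming bound.


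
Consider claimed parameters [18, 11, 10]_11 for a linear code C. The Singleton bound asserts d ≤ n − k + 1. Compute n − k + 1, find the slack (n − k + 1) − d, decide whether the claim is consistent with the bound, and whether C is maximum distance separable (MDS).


Singleton RHS = n − k + 1 = 8, slack = -2, bound violated (no such code; not MDS).

Singleton bound: d ≤ n − k + 1.
Here n = 18, k = 11, so n − k + 1 = 8.
Given d = 10, check d ≤ 8: NO.
Slack = (n − k + 1) − d = -2.
The slack is negative: d = 10 exceeds n − k + 1 = 8 by 2, so the Singleton bound is violated and no linear [18, 11, 10]_11 code can exist. In particular it is not MDS (MDS requires d = n − k + 1 exactly).
Description: the claimed parameters are [18, 11, 10]_11; such a code would be impossible (violates the Singleton bound).


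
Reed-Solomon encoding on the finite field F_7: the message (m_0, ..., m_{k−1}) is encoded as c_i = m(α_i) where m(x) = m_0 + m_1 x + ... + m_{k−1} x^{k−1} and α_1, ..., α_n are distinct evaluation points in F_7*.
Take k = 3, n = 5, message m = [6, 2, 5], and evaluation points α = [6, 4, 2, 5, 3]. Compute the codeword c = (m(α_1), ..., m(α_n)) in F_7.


c = [2, 3, 2, 1, 1]

Message polynomial: m(x) = 6 + 2·x + 5·x^2 (mod 7).
For each evaluation point α_i, compute m(α_i) mod 7:
  α_1 = 6: Horner steps 5 → 4 → 2, so m(6) = 2.
  α_2 = 4: Horner steps 5 → 1 → 3, so m(4) = 3.
  α_3 = 2: Horner steps 5 → 5 → 2, so m(2) = 2.
  α_4 = 5: Horner steps 5 → 6 → 1, so m(5) = 1.
  α_5 = 3: Horner steps 5 → 3 → 1, so m(3) = 1.
Codeword c = [2, 3, 2, 1, 1] ∈ F_7^5.


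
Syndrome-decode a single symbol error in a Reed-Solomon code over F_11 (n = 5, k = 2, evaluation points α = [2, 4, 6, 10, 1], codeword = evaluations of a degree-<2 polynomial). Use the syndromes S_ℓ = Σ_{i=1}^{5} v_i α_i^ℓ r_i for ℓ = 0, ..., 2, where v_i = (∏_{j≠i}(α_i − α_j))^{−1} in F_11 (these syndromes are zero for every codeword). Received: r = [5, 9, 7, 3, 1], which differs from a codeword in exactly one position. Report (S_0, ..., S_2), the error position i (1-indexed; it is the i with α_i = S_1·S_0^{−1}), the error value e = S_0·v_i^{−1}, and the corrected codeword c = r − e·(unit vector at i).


S = (8, 5, 10), error at position 1, error magnitude e = 5, c = [0, 9, 7, 3, 1].

Step 1: column multipliers v_i = (∏_{j≠i}(α_i − α_j))^{−1} mod 11.
  i = 1 (α = 2): (2−4)(2−6)(2−10)(2−1) = (−2)·(−4)·(−8)·1 = −64 ≡ 2, so v_1 = 2^{−1} = 6 (mod 11).
  i = 2 (α = 4): (4−2)(4−6)(4−10)(4−1) = 2·(−2)·(−6)·3 = 72 ≡ 6, so v_2 = 6^{−1} = 2 (mod 11).
  i = 3 (α = 6): (6−2)(6−4)(6−10)(6−1) = 4·2·(−4)·5 = −160 ≡ 5, so v_3 = 5^{−1} = 9 (mod 11).
  i = 4 (α = 10): (10−2)(10−4)(10−6)(10−1) = 8·6·4·9 = 1728 ≡ 1, so v_4 = 1^{−1} = 1 (mod 11).
  i = 5 (α = 1): (1−2)(1−4)(1−6)(1−10) = (−1)·(−3)·(−5)·(−9) = 135 ≡ 3, so v_5 = 3^{−1} = 4 (mod 11).
  v = [6, 2, 9, 1, 4].
Step 2: syndromes of r = [5, 9, 7, 3, 1] (all sums mod 11).
  S_0 = Σ v_i r_i = 6·5 + 2·9 + 9·7 + 1·3 + 4·1 = 118 ≡ 8.
  S_1 = Σ v_i α_i r_i = 6·2·5 + 2·4·9 + 9·6·7 + 1·10·3 + 4·1·1 = 544 ≡ 5.
  α_i^2 mod 11 = [4, 5, 3, 1, 1].
  S_2 = Σ v_i α_i^2 r_i = 6·4·5 + 2·5·9 + 9·3·7 + 1·1·3 + 4·1·1 = 406 ≡ 10.
  S = (8, 5, 10) ≠ 0, so r is not a codeword (an error is present).
Step 3: locate the error. For a single error e at position i, S_ℓ = v_i·e·α_i^ℓ, so α_err = S_1/S_0.
  S_0^{−1} = 8^{−1} = 7 (mod 11), so α_err = 5·7 = 35 ≡ 2 = α_1. Error position i = 1.
  Consistency check: S_2/S_1 = 10·9 = 90 ≡ 2 = α_err ✓ (single-error assumption holds).
Step 4: error magnitude e = S_0/v_1 = S_0·∏_{j≠1}(α_1 − α_j) = 8·2 = 16 ≡ 5 (mod 11).
Step 5: correct position 1: c_1 = r_1 − e = 5 − 5 ≡ 0 (mod 11). Hence c = [0, 9, 7, 3, 1].
  Check: interpolating c through the α_i gives m(x) = 2 + 10·x (degree < 2) with m(α_i) = c_i for every i, so c is indeed a codeword.


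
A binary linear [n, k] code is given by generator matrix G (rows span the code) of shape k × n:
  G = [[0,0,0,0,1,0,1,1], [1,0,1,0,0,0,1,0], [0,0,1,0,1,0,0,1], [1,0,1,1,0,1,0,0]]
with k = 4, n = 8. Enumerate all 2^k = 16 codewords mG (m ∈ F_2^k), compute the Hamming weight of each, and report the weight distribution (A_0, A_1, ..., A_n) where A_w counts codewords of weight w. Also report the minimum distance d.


Weight distribution: A_0 = 1, A_1 = 1, A_2 = 1, A_3 = 5, A_4 = 5, A_5 = 1, A_6 = 1, A_7 = 1. Minimum distance d = 1.

Enumerate all 2^4 = 16 messages m ∈ F_2^4.
For each, compute codeword c = mG in F_2^8, then tally its weight.
  m = 0000 → c = 00000000, weight = 0.
  m = 1000 → c = 00001011, weight = 3.
  m = 0100 → c = 10100010, weight = 3.
  m = 1100 → c = 10101001, weight = 4.
  m = 0010 → c = 00101001, weight = 3.
  m = 1010 → c = 00100010, weight = 2.
  m = 0110 → c = 10001011, weight = 4.
  m = 1110 → c = 10000000, weight = 1.
  m = 0001 → c = 10110100, weight = 4.
  m = 1001 → c = 10111111, weight = 7.
  m = 0101 → c = 00010110, weight = 3.
  m = 1101 → c = 00011101, weight = 4.
  m = 0011 → c = 10011101, weight = 5.
  m = 1011 → c = 10010110, weight = 4.
  m = 0111 → c = 00111111, weight = 6.
  m = 1111 → c = 00110100, weight = 3.
Tally weights:
  weight 0: 1 codewords.
  weight 1: 1 codewords.
  weight 2: 1 codewords.
  weight 3: 5 codewords.
  weight 4: 5 codewords.
  weight 5: 1 codewords.
  weight 6: 1 codewords.
  weight 7: 1 codewords.
Minimum distance d = smallest w > 0 with A_w > 0 = 1.
Sanity: Σ A_w = 16 = 2^4 = 16 ✓.


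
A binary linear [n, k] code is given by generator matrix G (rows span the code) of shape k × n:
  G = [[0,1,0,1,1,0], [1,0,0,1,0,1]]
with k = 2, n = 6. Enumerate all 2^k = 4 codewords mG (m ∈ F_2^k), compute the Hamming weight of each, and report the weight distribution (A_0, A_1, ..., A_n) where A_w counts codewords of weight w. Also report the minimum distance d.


Weight distribution: A_0 = 1, A_3 = 2, A_4 = 1. Minimum distance d = 3.

Enumerate all 2^2 = 4 messages m ∈ F_2^2.
For each, compute codeword c = mG in F_2^6, then tally its weight.
  m = 00 → c = 000000, weight = 0.
  m = 10 → c = 010110, weight = 3.
  m = 01 → c = 100101, weight = 3.
  m = 11 → c = 110011, weight = 4.
Tally weights:
  weight 0: 1 codewords.
  weight 3: 2 codewords.
  weight 4: 1 codewords.
Minimum distance d = smallest w > 0 with A_w > 0 = 3.
Sanity: Σ A_w = 4 = 2^2 = 4 ✓.


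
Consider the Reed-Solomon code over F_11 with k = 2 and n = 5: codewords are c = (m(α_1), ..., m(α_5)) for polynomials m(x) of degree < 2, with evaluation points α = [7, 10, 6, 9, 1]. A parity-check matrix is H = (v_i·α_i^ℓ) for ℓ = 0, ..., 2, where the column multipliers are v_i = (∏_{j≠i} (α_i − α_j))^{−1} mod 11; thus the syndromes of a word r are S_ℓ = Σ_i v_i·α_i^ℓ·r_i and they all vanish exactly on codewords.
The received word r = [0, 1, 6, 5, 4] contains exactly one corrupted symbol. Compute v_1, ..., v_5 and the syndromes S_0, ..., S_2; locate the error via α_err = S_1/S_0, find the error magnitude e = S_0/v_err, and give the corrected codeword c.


S = (3, 10, 4), error at position 1, error magnitude e = 9, c = [2, 1, 6, 5, 4].

Step 1: column multipliers v_i = (∏_{j≠i}(α_i − α_j))^{−1} mod 11.
  i = 1 (α = 7): (7−10)(7−6)(7−9)(7−1) = (−3)·1·(−2)·6 = 36 ≡ 3, so v_1 = 3^{−1} = 4 (mod 11).
  i = 2 (α = 10): (10−7)(10−6)(10−9)(10−1) = 3·4·1·9 = 108 ≡ 9, so v_2 = 9^{−1} = 5 (mod 11).
  i = 3 (α = 6): (6−7)(6−10)(6−9)(6−1) = (−1)·(−4)·(−3)·5 = −60 ≡ 6, so v_3 = 6^{−1} = 2 (mod 11).
  i = 4 (α = 9): (9−7)(9−10)(9−6)(9−1) = 2·(−1)·3·8 = −48 ≡ 7, so v_4 = 7^{−1} = 8 (mod 11).
  i = 5 (α = 1): (1−7)(1−10)(1−6)(1−9) = (−6)·(−9)·(−5)·(−8) = 2160 ≡ 4, so v_5 = 4^{−1} = 3 (mod 11).
  v = [4, 5, 2, 8, 3].
Step 2: syndromes of r = [0, 1, 6, 5, 4] (all sums mod 11).
  S_0 = Σ v_i r_i = 4·0 + 5·1 + 2·6 + 8·5 + 3·4 = 69 ≡ 3.
  S_1 = Σ v_i α_i r_i = 4·7·0 + 5·10·1 + 2·6·6 + 8·9·5 + 3·1·4 = 494 ≡ 10.
  α_i^2 mod 11 = [5, 1, 3, 4, 1].
  S_2 = Σ v_i α_i^2 r_i = 4·5·0 + 5·1·1 + 2·3·6 + 8·4·5 + 3·1·4 = 213 ≡ 4.
  S = (3, 10, 4) ≠ 0, so r is not a codeword (an error is present).
Step 3: locate the error. For a single error e at position i, S_ℓ = v_i·e·α_i^ℓ, so α_err = S_1/S_0.
  S_0^{−1} = 3^{−1} = 4 (mod 11), so α_err = 10·4 = 40 ≡ 7 = α_1. Error position i = 1.
  Consistency check: S_2/S_1 = 4·10 = 40 ≡ 7 = α_err ✓ (single-error assumption holds).
Step 4: error magnitude e = S_0/v_1 = S_0·∏_{j≠1}(α_1 − α_j) = 3·3 = 9 ≡ 9 (mod 11).
Step 5: correct position 1: c_1 = r_1 − e = 0 − 9 ≡ 2 (mod 11). Hence c = [2, 1, 6, 5, 4].
  Check: interpolating c through the α_i gives m(x) = 8 + 7·x (degree < 2) with m(α_i) = c_i for every i, so c is indeed a codeword.


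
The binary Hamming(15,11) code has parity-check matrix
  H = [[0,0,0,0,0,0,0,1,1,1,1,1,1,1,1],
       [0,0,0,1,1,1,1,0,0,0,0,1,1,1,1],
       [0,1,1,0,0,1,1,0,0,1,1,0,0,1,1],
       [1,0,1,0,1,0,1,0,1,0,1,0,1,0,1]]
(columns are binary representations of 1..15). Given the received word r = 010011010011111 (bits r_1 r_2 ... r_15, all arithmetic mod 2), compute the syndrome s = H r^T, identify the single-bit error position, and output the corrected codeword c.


s = (0, 0, 1, 0)^T, error position = 2, corrected codeword c = 000011010011111

Compute s = H r^T mod 2 one row at a time:
  s_1 = 1 + 0 + 0 + 1 + 1 + 1 + 1 + 1 = 6 ≡ 0 (mod 2).
  s_2 = 0 + 1 + 1 + 0 + 1 + 1 + 1 + 1 = 6 ≡ 0 (mod 2).
  s_3 = 1 + 0 + 1 + 0 + 0 + 1 + 1 + 1 = 5 ≡ 1 (mod 2).
  s_4 = 0 + 0 + 1 + 0 + 0 + 1 + 1 + 1 = 4 ≡ 0 (mod 2).
s = (0, 0, 1, 0)^T — this equals column 2 of H (binary 0010), so error is at position 2.
Correct: flip bit 2 of r = 010011010011111 to get c = 000011010011111.


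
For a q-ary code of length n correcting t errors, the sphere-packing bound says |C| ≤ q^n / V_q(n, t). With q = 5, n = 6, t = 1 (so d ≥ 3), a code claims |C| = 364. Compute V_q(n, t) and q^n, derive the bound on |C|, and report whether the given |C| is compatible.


V_q(n, t) = 25, q^n = 15625, Hamming bound = 625, |C| = 364 ≤ bound (satisfied).

Step 1: Compute V_q(n, t) = Σ_{j=0}^1 C(n, j) (q−1)^j.
  j = 0: C(6,0)·(4)^0 = 1·1 = 1.
  j = 1: C(6,1)·(4)^1 = 6·4 = 24.
  V_q(n, t) = 1 + 24 = 25.
Step 2: q^n = 5^6 = 15625.
Step 3: Hamming bound ⌊q^n / V_q(n,t)⌋ = ⌊15625/25⌋ = 625.
Step 4: Compare |C| = 364 to 625: satisfied.
The claimed |C| lies below the Hamming bound.


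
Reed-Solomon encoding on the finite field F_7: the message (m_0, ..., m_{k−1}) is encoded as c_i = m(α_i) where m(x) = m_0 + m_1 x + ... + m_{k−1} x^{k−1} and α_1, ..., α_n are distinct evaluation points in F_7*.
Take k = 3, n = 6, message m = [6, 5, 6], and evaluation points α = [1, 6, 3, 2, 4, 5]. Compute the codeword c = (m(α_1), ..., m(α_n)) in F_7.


c = [3, 0, 5, 5, 3, 6]

Message polynomial: m(x) = 6 + 5·x + 6·x^2 (mod 7).
For each evaluation point α_i, compute m(α_i) mod 7:
  α_1 = 1: Horner steps 6 → 4 → 3, so m(1) = 3.
  α_2 = 6: Horner steps 6 → 6 → 0, so m(6) = 0.
  α_3 = 3: Horner steps 6 → 2 → 5, so m(3) = 5.
  α_4 = 2: Horner steps 6 → 3 → 5, so m(2) = 5.
  α_5 = 4: Horner steps 6 → 1 → 3, so m(4) = 3.
  α_6 = 5: Horner steps 6 → 0 → 6, so m(5) = 6.
Codeword c = [3, 0, 5, 5, 3, 6] ∈ F_7^6.


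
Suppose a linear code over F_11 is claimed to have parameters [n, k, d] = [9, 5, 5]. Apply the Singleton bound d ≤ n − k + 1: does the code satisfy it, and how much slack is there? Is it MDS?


Singleton RHS = n − k + 1 = 5, slack = 0, bound satisfied, MDS.

Singleton bound: d ≤ n − k + 1.
Here n = 9, k = 5, so n − k + 1 = 5.
Given d = 5, check d ≤ 5: YES.
Slack = (n − k + 1) − d = 0.
The code is MDS (slack = 0).
Description: the claimed parameters are [9, 5, 5]_11; such a code would be MDS (meets Singleton bound).


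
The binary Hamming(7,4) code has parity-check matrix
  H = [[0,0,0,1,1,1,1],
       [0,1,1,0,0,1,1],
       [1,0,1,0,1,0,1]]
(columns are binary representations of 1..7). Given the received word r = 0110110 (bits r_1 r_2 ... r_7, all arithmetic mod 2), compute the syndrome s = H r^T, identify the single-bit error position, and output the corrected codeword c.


s = (0, 1, 0)^T, error position = 2, corrected codeword c = 0010110

Compute s = H r^T mod 2 one row at a time:
  s_1 = 0 + 1 + 1 + 0 = 2 ≡ 0 (mod 2).
  s_2 = 1 + 1 + 1 + 0 = 3 ≡ 1 (mod 2).
  s_3 = 0 + 1 + 1 + 0 = 2 ≡ 0 (mod 2).
s = (0, 1, 0)^T — this equals column 2 of H (binary 010), so error is at position 2.
Correct: flip bit 2 of r = 0110110 to get c = 0010110.


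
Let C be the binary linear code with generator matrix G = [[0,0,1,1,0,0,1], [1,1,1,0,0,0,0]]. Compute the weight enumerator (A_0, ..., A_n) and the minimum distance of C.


Weight distribution: A_0 = 1, A_3 = 2, A_4 = 1. Minimum distance d = 3.

Enumerate all 2^2 = 4 messages m ∈ F_2^2.
For each, compute codeword c = mG in F_2^7, then tally its weight.
  m = 00 → c = 0000000, weight = 0.
  m = 10 → c = 0011001, weight = 3.
  m = 01 → c = 1110000, weight = 3.
  m = 11 → c = 1101001, weight = 4.
Tally weights:
  weight 0: 1 codewords.
  weight 3: 2 codewords.
  weight 4: 1 codewords.
Minimum distance d = smallest w > 0 with A_w > 0 = 3.
Sanity: Σ A_w = 4 = 2^2 = 4 ✓.


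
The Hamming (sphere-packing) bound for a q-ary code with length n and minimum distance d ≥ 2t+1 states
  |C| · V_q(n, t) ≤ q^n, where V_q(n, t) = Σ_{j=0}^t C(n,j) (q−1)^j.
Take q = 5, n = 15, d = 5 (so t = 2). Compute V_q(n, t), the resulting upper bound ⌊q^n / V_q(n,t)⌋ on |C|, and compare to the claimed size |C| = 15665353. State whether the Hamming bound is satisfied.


V_q(n, t) = 1741, q^n = 30517578125, Hamming bound = 17528764, |C| = 15665353 ≤ bound (satisfied).

Step 1: Compute V_q(n, t) = Σ_{j=0}^2 C(n, j) (q−1)^j.
  j = 0: C(15,0)·(4)^0 = 1·1 = 1.
  j = 1: C(15,1)·(4)^1 = 15·4 = 60.
  j = 2: C(15,2)·(4)^2 = 105·16 = 1680.
  V_q(n, t) = 1 + 60 + 1680 = 1741.
Step 2: q^n = 5^15 = 30517578125.
Step 3: Hamming bound ⌊q^n / V_q(n,t)⌋ = ⌊30517578125/1741⌋ = 17528764.
Step 4: Compare |C| = 15665353 to 17528764: satisfied.
The claimed |C| lies below the Hamming bound.


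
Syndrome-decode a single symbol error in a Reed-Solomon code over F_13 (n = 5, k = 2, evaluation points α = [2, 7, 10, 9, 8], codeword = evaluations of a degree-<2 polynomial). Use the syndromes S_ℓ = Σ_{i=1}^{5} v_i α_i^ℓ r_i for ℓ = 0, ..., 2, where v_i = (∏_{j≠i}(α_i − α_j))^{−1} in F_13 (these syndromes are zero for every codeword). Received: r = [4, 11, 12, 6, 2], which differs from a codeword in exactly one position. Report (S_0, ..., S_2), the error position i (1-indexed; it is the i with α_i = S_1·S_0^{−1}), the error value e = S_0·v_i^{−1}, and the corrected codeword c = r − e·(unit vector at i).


S = (6, 8, 2), error at position 3, error magnitude e = 2, c = [4, 11, 10, 6, 2].

Step 1: column multipliers v_i = (∏_{j≠i}(α_i − α_j))^{−1} mod 13.
  i = 1 (α = 2): (2−7)(2−10)(2−9)(2−8) = (−5)·(−8)·(−7)·(−6) = 1680 ≡ 3, so v_1 = 3^{−1} = 9 (mod 13).
  i = 2 (α = 7): (7−2)(7−10)(7−9)(7−8) = 5·(−3)·(−2)·(−1) = −30 ≡ 9, so v_2 = 9^{−1} = 3 (mod 13).
  i = 3 (α = 10): (10−2)(10−7)(10−9)(10−8) = 8·3·1·2 = 48 ≡ 9, so v_3 = 9^{−1} = 3 (mod 13).
  i = 4 (α = 9): (9−2)(9−7)(9−10)(9−8) = 7·2·(−1)·1 = −14 ≡ 12, so v_4 = 12^{−1} = 12 (mod 13).
  i = 5 (α = 8): (8−2)(8−7)(8−10)(8−9) = 6·1·(−2)·(−1) = 12 ≡ 12, so v_5 = 12^{−1} = 12 (mod 13).
  v = [9, 3, 3, 12, 12].
Step 2: syndromes of r = [4, 11, 12, 6, 2] (all sums mod 13).
  S_0 = Σ v_i r_i = 9·4 + 3·11 + 3·12 + 12·6 + 12·2 = 201 ≡ 6.
  S_1 = Σ v_i α_i r_i = 9·2·4 + 3·7·11 + 3·10·12 + 12·9·6 + 12·8·2 = 1503 ≡ 8.
  α_i^2 mod 13 = [4, 10, 9, 3, 12].
  S_2 = Σ v_i α_i^2 r_i = 9·4·4 + 3·10·11 + 3·9·12 + 12·3·6 + 12·12·2 = 1302 ≡ 2.
  S = (6, 8, 2) ≠ 0, so r is not a codeword (an error is present).
Step 3: locate the error. For a single error e at position i, S_ℓ = v_i·e·α_i^ℓ, so α_err = S_1/S_0.
  S_0^{−1} = 6^{−1} = 11 (mod 13), so α_err = 8·11 = 88 ≡ 10 = α_3. Error position i = 3.
  Consistency check: S_2/S_1 = 2·5 = 10 ≡ 10 = α_err ✓ (single-error assumption holds).
Step 4: error magnitude e = S_0/v_3 = S_0·∏_{j≠3}(α_3 − α_j) = 6·9 = 54 ≡ 2 (mod 13).
Step 5: correct position 3: c_3 = r_3 − e = 12 − 2 ≡ 10 (mod 13). Hence c = [4, 11, 10, 6, 2].
  Check: interpolating c through the α_i gives m(x) = 9 + 4·x (degree < 2) with m(α_i) = c_i for every i, so c is indeed a codeword.


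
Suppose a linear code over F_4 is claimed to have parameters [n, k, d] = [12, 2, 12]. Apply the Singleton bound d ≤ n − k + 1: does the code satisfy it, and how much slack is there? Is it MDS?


Singleton RHS = n − k + 1 = 11, slack = -1, bound violated (no such code; not MDS).

Singleton bound: d ≤ n − k + 1.
Here n = 12, k = 2, so n − k + 1 = 11.
Given d = 12, check d ≤ 11: NO.
Slack = (n − k + 1) − d = -1.
The slack is negative: d = 12 exceeds n − k + 1 = 11 by 1, so the Singleton bound is violated and no linear [12, 2, 12]_4 code can exist. In particular it is not MDS (MDS requires d = n − k + 1 exactly).
Description: the claimed parameters are [12, 2, 12]_4; such a code would be impossible (violates the Singleton bound).
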